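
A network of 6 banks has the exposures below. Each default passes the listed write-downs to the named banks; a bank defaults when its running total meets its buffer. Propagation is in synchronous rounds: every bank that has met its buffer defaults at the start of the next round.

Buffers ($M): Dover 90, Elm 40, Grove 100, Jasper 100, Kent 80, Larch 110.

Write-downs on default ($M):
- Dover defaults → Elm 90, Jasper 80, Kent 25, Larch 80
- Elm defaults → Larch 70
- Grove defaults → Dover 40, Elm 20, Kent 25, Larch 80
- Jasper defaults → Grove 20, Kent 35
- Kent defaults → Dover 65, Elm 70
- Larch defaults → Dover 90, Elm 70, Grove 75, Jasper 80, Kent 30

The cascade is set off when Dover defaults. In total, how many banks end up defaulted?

Round 1 — Dover defaults (initial).
  Elm: +90 → 90 ≥ 40
  Jasper: +80 → 80 < 100
  Kent: +25 → 25 < 80
  Larch: +80 → 80 < 110
Round 2 — Elm defaults.
  Larch: +70 → 150 ≥ 110
Round 3 — Larch defaults.
  Grove: +75 → 75 < 100
  Jasper: +80 → 160 ≥ 100
  Kent: +30 → 55 < 80
Round 4 — Jasper defaults.
  Grove: +20 → 95 < 100
  Kent: +35 → 90 ≥ 80
Round 5 — Kent defaults.
No further defaults.

5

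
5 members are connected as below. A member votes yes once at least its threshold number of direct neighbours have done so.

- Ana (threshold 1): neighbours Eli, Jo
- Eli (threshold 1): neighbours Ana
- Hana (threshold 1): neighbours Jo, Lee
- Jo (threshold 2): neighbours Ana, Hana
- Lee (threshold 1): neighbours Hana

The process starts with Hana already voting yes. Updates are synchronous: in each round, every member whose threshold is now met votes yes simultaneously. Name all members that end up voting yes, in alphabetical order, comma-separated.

Round 1 — Hana votes yes (initial).
Round 2 — checking thresholds:
  Jo: 1 of 2 neighbours < 2, not yet.
  Lee: 1 of 1 neighbours ≥ 1, votes yes.
Round 3 — no new yes votes; cascade stops.

Hana, Lee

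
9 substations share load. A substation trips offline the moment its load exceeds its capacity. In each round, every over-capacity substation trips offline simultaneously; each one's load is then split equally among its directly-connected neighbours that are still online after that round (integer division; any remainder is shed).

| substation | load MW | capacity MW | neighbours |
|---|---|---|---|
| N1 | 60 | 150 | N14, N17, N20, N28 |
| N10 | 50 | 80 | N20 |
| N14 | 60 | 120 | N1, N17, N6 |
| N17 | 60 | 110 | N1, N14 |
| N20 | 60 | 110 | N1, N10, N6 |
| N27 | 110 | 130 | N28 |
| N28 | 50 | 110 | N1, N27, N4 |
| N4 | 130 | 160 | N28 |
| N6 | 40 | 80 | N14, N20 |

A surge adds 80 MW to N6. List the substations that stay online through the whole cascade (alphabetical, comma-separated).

Round 1 — N6 at 120 > 80. N6 trips offline.
  N6 sheds 120 MW to N14, N20: 60 each.
    N14: 60+60 = 120 ≤ 120
    N20: 60+60 = 120 > 110
Round 2 — N20 trips offline.
  N20 sheds 120 MW to N1, N10: 60 each.
    N1: 60+60 = 120 ≤ 150
    N10: 50+60 = 110 > 80
Round 3 — N10 trips offline.
  N10 sheds 110 MW: no online neighbours, lost.
No further trips.

N1, N14, N17, N27, N28, N4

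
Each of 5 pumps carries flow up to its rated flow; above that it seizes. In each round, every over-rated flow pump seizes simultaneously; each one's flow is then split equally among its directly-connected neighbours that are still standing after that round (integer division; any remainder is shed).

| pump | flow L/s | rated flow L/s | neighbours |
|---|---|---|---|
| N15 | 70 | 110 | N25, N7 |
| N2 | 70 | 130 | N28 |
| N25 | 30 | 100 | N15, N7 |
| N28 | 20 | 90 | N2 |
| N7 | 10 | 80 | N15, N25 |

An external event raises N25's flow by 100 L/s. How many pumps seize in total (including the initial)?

Round 1 — N25 at 130 > 100. N25 seizes.
  N25 sheds 130 L/s to N15, N7: 65 each.
    N15: 70+65 = 135 > 110
    N7: 10+65 = 75 ≤ 80
Round 2 — N15 seizes.
  N15 sheds 135 L/s to N7: 135 each.
    N7: 75+135 = 210 > 80
Round 3 — N7 seizes.
  N7 sheds 210 L/s: no online neighbours, lost.
No further seizures.

3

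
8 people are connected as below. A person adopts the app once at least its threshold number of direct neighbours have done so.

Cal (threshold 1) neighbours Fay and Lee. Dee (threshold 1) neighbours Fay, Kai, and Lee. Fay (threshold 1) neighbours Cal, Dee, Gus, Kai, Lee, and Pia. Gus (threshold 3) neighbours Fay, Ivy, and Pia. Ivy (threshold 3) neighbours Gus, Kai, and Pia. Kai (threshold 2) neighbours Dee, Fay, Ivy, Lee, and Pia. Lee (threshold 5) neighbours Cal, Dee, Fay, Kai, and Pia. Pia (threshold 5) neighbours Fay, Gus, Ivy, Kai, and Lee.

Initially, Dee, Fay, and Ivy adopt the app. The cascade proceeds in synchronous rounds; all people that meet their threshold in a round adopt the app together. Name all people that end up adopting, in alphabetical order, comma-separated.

Cal, Dee, Fay, Ivy, Kai

Round 1 — Dee, Fay, Ivy adopt the app (initial).
Round 2 — checking thresholds:
  Cal: 1 of 2 neighbours ≥ 1, adopts the app.
  Gus: 2 of 3 neighbours < 3, holds.
  Kai: 3 of 5 neighbours ≥ 2, adopts the app.
  Lee: 2 of 5 neighbours < 5, holds.
  Pia: 2 of 5 neighbours < 5, holds.
Round 3 — no new adoptions; cascade stops.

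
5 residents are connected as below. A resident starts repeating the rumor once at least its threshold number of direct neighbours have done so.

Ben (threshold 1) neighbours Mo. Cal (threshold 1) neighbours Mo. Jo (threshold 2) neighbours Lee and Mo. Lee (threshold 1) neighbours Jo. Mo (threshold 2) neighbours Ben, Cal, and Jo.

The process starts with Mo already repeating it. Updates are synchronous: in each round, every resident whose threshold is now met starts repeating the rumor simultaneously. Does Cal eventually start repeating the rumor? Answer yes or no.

Round 1 — Mo starts repeating the rumor (initial).
Round 2 — checking thresholds:
  Ben: 1 of 1 neighbours ≥ 1, starts repeating the rumor.
  Cal: 1 of 1 neighbours ≥ 1, starts repeating the rumor.
  Jo: 1 of 2 neighbours < 2, not yet.
Round 3 — no new spreads; cascade stops.

yes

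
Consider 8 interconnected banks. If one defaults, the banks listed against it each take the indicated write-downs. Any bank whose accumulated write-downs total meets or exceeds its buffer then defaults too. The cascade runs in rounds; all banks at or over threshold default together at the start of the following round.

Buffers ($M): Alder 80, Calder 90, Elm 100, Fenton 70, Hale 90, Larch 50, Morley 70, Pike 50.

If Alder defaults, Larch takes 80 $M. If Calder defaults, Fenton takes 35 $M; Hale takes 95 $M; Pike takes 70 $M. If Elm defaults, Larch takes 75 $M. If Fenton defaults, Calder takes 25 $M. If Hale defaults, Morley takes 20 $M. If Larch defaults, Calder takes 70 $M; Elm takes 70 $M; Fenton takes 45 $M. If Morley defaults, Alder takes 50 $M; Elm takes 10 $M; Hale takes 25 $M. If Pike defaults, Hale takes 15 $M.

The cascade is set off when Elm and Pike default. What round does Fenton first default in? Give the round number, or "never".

Round 1 — Elm, Pike default (initial).
  Hale: +15 → 15 < 90
  Larch: +75 → 75 ≥ 50
Round 2 — Larch defaults.
  Calder: +70 → 70 < 90
  Fenton: +45 → 45 < 70
No further defaults.

never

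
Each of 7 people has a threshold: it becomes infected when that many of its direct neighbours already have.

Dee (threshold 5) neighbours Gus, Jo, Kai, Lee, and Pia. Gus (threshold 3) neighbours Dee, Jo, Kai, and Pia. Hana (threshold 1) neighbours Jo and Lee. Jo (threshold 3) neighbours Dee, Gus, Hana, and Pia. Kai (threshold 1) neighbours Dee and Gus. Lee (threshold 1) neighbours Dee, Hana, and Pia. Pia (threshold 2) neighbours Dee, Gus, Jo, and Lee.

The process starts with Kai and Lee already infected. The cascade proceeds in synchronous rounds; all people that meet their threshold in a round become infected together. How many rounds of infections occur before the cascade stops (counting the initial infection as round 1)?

2

Round 1 — Kai, Lee become infected (initial).
Round 2 — checking thresholds:
  Dee: 2 of 5 neighbours < 5, below threshold.
  Gus: 1 of 4 neighbours < 3, below threshold.
  Hana: 1 of 2 neighbours ≥ 1, becomes infected.
  Pia: 1 of 4 neighbours < 2, below threshold.
Round 3 — no new infections; cascade stops.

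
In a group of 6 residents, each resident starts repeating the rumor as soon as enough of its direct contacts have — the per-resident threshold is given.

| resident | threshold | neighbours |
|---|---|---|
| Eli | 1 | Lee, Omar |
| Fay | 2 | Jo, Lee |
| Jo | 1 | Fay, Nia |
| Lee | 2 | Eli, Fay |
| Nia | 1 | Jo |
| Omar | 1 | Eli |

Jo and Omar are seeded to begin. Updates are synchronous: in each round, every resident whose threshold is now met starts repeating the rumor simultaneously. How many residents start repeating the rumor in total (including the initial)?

Round 1 — Jo, Omar start repeating the rumor (initial).
Round 2 — checking thresholds:
  Eli: 1 of 2 neighbours ≥ 1, starts repeating the rumor.
  Fay: 1 of 2 neighbours < 2, below threshold.
  Nia: 1 of 1 neighbours ≥ 1, starts repeating the rumor.
Round 3 — no new spreads; cascade stops.

4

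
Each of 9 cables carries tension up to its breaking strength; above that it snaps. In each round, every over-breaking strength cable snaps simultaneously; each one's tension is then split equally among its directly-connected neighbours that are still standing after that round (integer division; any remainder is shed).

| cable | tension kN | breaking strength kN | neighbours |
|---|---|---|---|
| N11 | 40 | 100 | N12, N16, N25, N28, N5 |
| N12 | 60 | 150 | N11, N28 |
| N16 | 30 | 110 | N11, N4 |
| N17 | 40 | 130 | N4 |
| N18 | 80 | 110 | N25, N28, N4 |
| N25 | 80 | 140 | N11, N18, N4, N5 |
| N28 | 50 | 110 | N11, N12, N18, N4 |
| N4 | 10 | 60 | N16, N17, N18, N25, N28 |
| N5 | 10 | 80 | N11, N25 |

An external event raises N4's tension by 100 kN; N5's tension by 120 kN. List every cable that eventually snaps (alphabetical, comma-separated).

Round 1 — N4 at 110 > 60; N5 at 130 > 80. N4, N5 snap.
  N4 sheds 110 kN to N16, N17, N18, N25, N28: 22 each.
    N16: 30+22 = 52 ≤ 110
    N17: 40+22 = 62 ≤ 130
    N18: 80+22 = 102 ≤ 110
    N25: 80+22 = 102 ≤ 140
    N28: 50+22 = 72 ≤ 110
  N5 sheds 130 kN to N11, N25: 65 each.
    N11: 40+65 = 105 > 100
    N25: 102+65 = 167 > 140
Round 2 — N11, N25 snap.
  N11 sheds 105 kN to N12, N16, N28: 35 each.
    N12: 60+35 = 95 ≤ 150
    N16: 52+35 = 87 ≤ 110
    N28: 72+35 = 107 ≤ 110
  N25 sheds 167 kN to N18: 167 each.
    N18: 102+167 = 269 > 110
Round 3 — N18 snaps.
  N18 sheds 269 kN to N28: 269 each.
    N28: 107+269 = 376 > 110
Round 4 — N28 snaps.
  N28 sheds 376 kN to N12: 376 each.
    N12: 95+376 = 471 > 150
Round 5 — N12 snaps.
  N12 sheds 471 kN: no online neighbours, lost.
No further breaks.

N11, N12, N18, N25, N28, N4, N5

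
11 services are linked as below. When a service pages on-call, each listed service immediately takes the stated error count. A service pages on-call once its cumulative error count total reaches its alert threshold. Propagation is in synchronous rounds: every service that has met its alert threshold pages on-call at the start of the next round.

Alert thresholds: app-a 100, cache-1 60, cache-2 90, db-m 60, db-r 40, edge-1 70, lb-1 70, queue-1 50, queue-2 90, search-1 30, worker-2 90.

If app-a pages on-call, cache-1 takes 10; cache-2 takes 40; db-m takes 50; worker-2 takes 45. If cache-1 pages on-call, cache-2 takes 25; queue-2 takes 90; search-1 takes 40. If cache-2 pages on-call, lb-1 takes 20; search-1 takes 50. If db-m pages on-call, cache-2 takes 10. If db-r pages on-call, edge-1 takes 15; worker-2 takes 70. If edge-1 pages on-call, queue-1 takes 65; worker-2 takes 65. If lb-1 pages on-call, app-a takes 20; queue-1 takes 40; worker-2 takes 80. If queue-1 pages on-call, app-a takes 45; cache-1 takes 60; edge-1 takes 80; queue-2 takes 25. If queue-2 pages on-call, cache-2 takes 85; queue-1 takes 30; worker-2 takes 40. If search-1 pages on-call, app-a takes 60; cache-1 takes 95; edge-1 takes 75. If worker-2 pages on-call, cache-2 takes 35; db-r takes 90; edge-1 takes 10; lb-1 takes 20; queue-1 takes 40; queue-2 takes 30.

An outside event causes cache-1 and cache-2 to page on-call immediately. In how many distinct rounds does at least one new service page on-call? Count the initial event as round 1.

Round 1 — cache-1, cache-2 page on-call (initial).
  lb-1: +20 → 20 < 70
  queue-2: +90 → 90 ≥ 90
  search-1: +40+50 → 90 ≥ 30
Round 2 — queue-2, search-1 page on-call.
  app-a: +60 → 60 < 100
  edge-1: +75 → 75 ≥ 70
  queue-1: +30 → 30 < 50
  worker-2: +40 → 40 < 90
Round 3 — edge-1 pages on-call.
  queue-1: +65 → 95 ≥ 50
  worker-2: +65 → 105 ≥ 90
Round 4 — queue-1, worker-2 page on-call.
  app-a: +45 → 105 ≥ 100
  db-r: +90 → 90 ≥ 40
  lb-1: +20 → 40 < 70
Round 5 — app-a, db-r page on-call.
  db-m: +50 → 50 < 60
No further pages.

5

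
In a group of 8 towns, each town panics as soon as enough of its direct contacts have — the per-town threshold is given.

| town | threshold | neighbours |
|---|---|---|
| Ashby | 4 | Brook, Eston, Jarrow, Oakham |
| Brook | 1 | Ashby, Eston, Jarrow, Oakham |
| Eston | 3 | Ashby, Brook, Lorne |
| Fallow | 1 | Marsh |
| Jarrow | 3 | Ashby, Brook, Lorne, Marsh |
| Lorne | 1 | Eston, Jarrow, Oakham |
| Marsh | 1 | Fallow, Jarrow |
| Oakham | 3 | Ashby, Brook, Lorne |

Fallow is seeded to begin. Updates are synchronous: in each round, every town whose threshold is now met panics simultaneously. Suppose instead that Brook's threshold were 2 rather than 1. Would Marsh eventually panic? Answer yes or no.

With Brook's threshold at 2:
Round 1 — Fallow panics (initial).
Round 2 — checking thresholds:
  Marsh: 1 of 2 neighbours ≥ 1, panics.
Round 3 — no new panics; cascade stops.

yes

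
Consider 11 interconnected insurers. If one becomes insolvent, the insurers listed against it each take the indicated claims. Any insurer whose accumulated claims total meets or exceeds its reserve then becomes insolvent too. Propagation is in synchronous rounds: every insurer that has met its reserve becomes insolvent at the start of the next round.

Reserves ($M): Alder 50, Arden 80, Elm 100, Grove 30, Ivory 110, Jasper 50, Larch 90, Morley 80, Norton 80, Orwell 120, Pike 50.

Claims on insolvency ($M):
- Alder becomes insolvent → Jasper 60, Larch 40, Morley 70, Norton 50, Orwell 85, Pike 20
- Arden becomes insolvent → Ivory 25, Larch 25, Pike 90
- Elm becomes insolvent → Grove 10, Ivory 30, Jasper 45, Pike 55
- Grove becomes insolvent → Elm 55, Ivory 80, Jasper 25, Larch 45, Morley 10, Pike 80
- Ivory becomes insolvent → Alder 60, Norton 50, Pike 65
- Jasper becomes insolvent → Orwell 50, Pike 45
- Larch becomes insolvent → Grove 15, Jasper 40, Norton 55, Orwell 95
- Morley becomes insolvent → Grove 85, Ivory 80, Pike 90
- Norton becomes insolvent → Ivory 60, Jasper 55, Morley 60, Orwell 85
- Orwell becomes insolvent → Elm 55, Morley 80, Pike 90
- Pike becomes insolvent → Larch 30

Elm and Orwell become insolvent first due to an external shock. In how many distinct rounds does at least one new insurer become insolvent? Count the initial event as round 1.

5

Round 1 — Elm, Orwell become insolvent (initial).
  Grove: +10 → 10 < 30
  Ivory: +30 → 30 < 110
  Jasper: +45 → 45 < 50
  Morley: +80 → 80 ≥ 80
  Pike: +55+90 → 145 ≥ 50
Round 2 — Morley, Pike become insolvent.
  Grove: +85 → 95 ≥ 30
  Ivory: +80 → 110 ≥ 110
  Larch: +30 → 30 < 90
Round 3 — Grove, Ivory become insolvent.
  Alder: +60 → 60 ≥ 50
  Jasper: +25 → 70 ≥ 50
  Larch: +45 → 75 < 90
  Norton: +50 → 50 < 80
Round 4 — Alder, Jasper become insolvent.
  Larch: +40 → 115 ≥ 90
  Norton: +50 → 100 ≥ 80
Round 5 — Larch, Norton become insolvent.
No further insolvencies.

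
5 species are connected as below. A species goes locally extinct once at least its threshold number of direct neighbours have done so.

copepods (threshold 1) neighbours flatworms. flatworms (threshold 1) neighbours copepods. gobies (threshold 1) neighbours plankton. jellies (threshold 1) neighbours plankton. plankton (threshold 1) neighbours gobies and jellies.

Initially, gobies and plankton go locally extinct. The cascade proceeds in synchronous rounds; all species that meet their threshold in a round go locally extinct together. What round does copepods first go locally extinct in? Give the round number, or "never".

Round 1 — gobies, plankton go locally extinct (initial).
Round 2 — checking thresholds:
  jellies: 1 of 1 neighbours ≥ 1, goes locally extinct.
Round 3 — no new extinctions; cascade stops.

never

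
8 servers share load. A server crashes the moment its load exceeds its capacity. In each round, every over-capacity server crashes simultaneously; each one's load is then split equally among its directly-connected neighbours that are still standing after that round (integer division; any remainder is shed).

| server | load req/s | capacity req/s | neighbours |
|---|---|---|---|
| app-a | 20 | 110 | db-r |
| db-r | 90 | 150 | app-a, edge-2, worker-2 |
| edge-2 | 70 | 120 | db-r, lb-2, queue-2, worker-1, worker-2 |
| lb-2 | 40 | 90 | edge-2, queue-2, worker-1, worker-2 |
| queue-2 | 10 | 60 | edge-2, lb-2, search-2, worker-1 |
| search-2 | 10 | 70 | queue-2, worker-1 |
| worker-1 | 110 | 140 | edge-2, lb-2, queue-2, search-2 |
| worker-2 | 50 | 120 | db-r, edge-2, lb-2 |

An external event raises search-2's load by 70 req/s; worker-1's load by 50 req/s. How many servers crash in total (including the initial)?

8

Round 1 — search-2 at 80 > 70; worker-1 at 160 > 140. search-2, worker-1 crash.
  search-2 sheds 80 req/s to queue-2: 80 each.
    queue-2: 10+80 = 90 > 60
  worker-1 sheds 160 req/s to edge-2, lb-2, queue-2: 53 each (1 lost).
    edge-2: 70+53 = 123 > 120
    lb-2: 40+53 = 93 > 90
    queue-2: 90+53 = 143 > 60
Round 2 — edge-2, lb-2, queue-2 crash.
  edge-2 sheds 123 req/s to db-r, worker-2: 61 each (1 lost).
    db-r: 90+61 = 151 > 150
    worker-2: 50+61 = 111 ≤ 120
  lb-2 sheds 93 req/s to worker-2: 93 each.
    worker-2: 111+93 = 204 > 120
  queue-2 sheds 143 req/s: no online neighbours, lost.
Round 3 — db-r, worker-2 crash.
  db-r sheds 151 req/s to app-a: 151 each.
    app-a: 20+151 = 171 > 110
  worker-2 sheds 204 req/s: no online neighbours, lost.
Round 4 — app-a crashes.
  app-a sheds 171 req/s: no online neighbours, lost.
No further crashes.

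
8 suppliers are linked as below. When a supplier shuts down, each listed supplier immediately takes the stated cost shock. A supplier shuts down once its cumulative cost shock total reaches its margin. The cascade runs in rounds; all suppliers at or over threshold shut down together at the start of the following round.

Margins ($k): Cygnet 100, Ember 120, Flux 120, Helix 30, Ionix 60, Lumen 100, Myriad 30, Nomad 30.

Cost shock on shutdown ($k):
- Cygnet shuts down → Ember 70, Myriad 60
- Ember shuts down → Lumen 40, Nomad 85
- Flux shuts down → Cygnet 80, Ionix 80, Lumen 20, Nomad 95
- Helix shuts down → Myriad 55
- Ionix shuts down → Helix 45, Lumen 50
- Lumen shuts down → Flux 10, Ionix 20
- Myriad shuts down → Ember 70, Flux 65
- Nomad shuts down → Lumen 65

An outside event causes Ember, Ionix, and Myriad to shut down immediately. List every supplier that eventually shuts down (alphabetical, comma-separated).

Ember, Helix, Ionix, Lumen, Myriad, Nomad

Round 1 — Ember, Ionix, Myriad shut down (initial).
  Flux: +65 → 65 < 120
  Helix: +45 → 45 ≥ 30
  Lumen: +40+50 → 90 < 100
  Nomad: +85 → 85 ≥ 30
Round 2 — Helix, Nomad shut down.
  Lumen: +65 → 155 ≥ 100
Round 3 — Lumen shuts down.
  Flux: +10 → 75 < 120
No further shutdowns.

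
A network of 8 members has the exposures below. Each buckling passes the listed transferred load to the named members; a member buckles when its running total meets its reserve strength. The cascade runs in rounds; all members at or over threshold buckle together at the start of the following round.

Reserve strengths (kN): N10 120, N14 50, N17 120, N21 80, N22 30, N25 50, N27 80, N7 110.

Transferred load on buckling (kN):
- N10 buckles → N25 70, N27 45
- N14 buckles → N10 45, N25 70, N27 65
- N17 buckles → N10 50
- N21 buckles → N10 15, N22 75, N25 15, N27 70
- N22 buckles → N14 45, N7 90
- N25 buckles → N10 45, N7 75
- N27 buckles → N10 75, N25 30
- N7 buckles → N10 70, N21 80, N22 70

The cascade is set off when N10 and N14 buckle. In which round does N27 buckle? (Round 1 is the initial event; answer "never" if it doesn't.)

Round 1 — N10, N14 buckle (initial).
  N25: +70+70 → 140 ≥ 50
  N27: +45+65 → 110 ≥ 80
Round 2 — N25, N27 buckle.
  N7: +75 → 75 < 110
No further bucklings.

2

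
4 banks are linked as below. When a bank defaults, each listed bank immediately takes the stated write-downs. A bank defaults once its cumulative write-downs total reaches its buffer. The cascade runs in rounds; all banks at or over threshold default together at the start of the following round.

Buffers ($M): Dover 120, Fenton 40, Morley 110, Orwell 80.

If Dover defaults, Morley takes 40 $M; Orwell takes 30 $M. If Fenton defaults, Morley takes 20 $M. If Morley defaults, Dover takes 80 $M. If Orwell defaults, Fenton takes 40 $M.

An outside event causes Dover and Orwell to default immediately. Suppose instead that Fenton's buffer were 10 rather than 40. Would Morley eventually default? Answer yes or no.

With Fenton's buffer at 10:
Round 1 — Dover, Orwell default (initial).
  Fenton: +40 → 40 ≥ 10
  Morley: +40 → 40 < 110
Round 2 — Fenton defaults.
  Morley: +20 → 60 < 110
No further defaults.

no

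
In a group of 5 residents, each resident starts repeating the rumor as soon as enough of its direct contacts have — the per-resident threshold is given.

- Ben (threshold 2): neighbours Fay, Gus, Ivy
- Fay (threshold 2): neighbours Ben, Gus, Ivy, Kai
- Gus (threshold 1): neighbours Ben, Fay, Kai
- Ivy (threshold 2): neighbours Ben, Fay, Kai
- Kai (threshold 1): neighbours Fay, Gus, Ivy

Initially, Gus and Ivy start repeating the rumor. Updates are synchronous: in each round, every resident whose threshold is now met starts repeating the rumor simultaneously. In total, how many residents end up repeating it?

5

Round 1 — Gus, Ivy start repeating the rumor (initial).
Round 2 — checking thresholds:
  Ben: 2 of 3 neighbours ≥ 2, starts repeating the rumor.
  Fay: 2 of 4 neighbours ≥ 2, starts repeating the rumor.
  Kai: 2 of 3 neighbours ≥ 1, starts repeating the rumor.
Round 3 — no new spreads; cascade stops.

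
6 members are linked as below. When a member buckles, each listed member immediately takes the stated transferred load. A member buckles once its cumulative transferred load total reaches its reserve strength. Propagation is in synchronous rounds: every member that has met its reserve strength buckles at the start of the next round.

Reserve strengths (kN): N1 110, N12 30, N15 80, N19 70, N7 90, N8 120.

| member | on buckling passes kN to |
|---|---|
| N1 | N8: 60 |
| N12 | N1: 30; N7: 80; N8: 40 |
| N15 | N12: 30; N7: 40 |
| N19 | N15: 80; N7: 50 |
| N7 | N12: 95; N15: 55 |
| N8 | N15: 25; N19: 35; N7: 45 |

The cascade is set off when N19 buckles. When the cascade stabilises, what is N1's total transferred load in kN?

Round 1 — N19 buckles (initial).
  N15: +80 → 80 ≥ 80
  N7: +50 → 50 < 90
Round 2 — N15 buckles.
  N12: +30 → 30 ≥ 30
  N7: +40 → 90 ≥ 90
Round 3 — N12, N7 buckle.
  N1: +30 → 30 < 110
  N8: +40 → 40 < 120
No further bucklings.

30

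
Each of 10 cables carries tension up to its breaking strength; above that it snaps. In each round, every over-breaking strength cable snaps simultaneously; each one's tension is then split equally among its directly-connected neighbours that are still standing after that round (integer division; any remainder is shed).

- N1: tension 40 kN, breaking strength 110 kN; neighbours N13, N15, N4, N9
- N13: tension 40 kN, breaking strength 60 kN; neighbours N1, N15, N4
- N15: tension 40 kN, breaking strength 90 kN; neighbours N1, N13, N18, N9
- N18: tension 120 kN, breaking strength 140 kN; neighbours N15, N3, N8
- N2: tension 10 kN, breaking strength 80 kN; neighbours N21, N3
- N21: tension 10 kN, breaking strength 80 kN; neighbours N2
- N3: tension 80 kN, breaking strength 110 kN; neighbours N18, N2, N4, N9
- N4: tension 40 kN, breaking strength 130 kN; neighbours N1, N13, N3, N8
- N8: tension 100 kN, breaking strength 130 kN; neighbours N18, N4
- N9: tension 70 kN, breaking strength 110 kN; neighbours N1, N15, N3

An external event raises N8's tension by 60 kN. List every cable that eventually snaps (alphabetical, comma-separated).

Round 1 — N8 at 160 > 130. N8 snaps.
  N8 sheds 160 kN to N18, N4: 80 each.
    N18: 120+80 = 200 > 140
    N4: 40+80 = 120 ≤ 130
Round 2 — N18 snaps.
  N18 sheds 200 kN to N15, N3: 100 each.
    N15: 40+100 = 140 > 90
    N3: 80+100 = 180 > 110
Round 3 — N15, N3 snap.
  N15 sheds 140 kN to N1, N13, N9: 46 each (2 lost).
    N1: 40+46 = 86 ≤ 110
    N13: 40+46 = 86 > 60
    N9: 70+46 = 116 > 110
  N3 sheds 180 kN to N2, N4, N9: 60 each.
    N2: 10+60 = 70 ≤ 80
    N4: 120+60 = 180 > 130
    N9: 116+60 = 176 > 110
Round 4 — N13, N4, N9 snap.
  N13 sheds 86 kN to N1: 86 each.
    N1: 86+86 = 172 > 110
  N4 sheds 180 kN to N1: 180 each.
    N1: 172+180 = 352 > 110
  N9 sheds 176 kN to N1: 176 each.
    N1: 352+176 = 528 > 110
Round 5 — N1 snaps.
  N1 sheds 528 kN: no online neighbours, lost.
No further breaks.

N1, N13, N15, N18, N3, N4, N8, N9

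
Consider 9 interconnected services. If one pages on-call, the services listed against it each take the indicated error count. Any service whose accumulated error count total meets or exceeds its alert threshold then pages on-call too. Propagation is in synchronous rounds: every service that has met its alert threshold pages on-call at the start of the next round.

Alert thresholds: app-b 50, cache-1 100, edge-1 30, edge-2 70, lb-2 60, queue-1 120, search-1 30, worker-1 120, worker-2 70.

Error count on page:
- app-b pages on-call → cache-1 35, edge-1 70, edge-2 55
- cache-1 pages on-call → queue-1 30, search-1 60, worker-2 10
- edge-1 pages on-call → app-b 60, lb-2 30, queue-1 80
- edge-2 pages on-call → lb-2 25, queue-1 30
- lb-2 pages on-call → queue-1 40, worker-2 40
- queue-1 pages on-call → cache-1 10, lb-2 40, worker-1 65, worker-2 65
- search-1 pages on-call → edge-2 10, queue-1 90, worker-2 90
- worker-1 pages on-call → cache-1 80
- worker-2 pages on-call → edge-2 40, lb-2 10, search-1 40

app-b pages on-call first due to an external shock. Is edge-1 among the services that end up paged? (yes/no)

yes

Round 1 — app-b pages on-call (initial).
  cache-1: +35 → 35 < 100
  edge-1: +70 → 70 ≥ 30
  edge-2: +55 → 55 < 70
Round 2 — edge-1 pages on-call.
  lb-2: +30 → 30 < 60
  queue-1: +80 → 80 < 120
No further pages.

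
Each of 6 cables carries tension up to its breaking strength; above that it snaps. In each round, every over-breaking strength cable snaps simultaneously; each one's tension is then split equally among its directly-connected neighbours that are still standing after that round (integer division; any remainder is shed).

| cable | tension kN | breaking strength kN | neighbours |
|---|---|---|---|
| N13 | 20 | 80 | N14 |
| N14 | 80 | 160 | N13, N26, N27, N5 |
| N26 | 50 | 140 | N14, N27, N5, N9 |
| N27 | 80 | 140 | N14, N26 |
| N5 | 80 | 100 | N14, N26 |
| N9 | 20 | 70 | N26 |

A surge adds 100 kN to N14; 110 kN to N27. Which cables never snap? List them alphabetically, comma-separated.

Round 1 — N14 at 180 > 160; N27 at 190 > 140. N14, N27 snap.
  N14 sheds 180 kN to N13, N26, N5: 60 each.
    N13: 20+60 = 80 ≤ 80
    N26: 50+60 = 110 ≤ 140
    N5: 80+60 = 140 > 100
  N27 sheds 190 kN to N26: 190 each.
    N26: 110+190 = 300 > 140
Round 2 — N26, N5 snap.
  N26 sheds 300 kN to N9: 300 each.
    N9: 20+300 = 320 > 70
  N5 sheds 140 kN: no online neighbours, lost.
Round 3 — N9 snaps.
  N9 sheds 320 kN: no online neighbours, lost.
No further breaks.

N13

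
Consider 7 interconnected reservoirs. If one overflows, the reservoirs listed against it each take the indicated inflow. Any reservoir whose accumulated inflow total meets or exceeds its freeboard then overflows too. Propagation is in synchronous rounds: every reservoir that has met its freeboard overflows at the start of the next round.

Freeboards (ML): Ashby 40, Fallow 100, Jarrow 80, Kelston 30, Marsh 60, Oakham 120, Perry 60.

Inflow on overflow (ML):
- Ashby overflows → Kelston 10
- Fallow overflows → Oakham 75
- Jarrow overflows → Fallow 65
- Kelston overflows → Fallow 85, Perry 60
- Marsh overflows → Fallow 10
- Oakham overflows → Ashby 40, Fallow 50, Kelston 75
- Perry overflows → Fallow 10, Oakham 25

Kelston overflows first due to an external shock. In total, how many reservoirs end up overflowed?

Round 1 — Kelston overflows (initial).
  Fallow: +85 → 85 < 100
  Perry: +60 → 60 ≥ 60
Round 2 — Perry overflows.
  Fallow: +10 → 95 < 100
  Oakham: +25 → 25 < 120
No further overflows.

2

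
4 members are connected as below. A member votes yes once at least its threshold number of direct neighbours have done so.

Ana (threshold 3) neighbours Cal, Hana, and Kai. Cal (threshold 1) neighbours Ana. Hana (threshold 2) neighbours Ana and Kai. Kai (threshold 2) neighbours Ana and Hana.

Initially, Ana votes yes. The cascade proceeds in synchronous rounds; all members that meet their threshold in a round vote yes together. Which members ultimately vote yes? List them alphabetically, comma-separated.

Round 1 — Ana votes yes (initial).
Round 2 — checking thresholds:
  Cal: 1 of 1 neighbours ≥ 1, votes yes.
  Hana: 1 of 2 neighbours < 2, holds.
  Kai: 1 of 2 neighbours < 2, holds.
Round 3 — no new yes votes; cascade stops.

Ana, Cal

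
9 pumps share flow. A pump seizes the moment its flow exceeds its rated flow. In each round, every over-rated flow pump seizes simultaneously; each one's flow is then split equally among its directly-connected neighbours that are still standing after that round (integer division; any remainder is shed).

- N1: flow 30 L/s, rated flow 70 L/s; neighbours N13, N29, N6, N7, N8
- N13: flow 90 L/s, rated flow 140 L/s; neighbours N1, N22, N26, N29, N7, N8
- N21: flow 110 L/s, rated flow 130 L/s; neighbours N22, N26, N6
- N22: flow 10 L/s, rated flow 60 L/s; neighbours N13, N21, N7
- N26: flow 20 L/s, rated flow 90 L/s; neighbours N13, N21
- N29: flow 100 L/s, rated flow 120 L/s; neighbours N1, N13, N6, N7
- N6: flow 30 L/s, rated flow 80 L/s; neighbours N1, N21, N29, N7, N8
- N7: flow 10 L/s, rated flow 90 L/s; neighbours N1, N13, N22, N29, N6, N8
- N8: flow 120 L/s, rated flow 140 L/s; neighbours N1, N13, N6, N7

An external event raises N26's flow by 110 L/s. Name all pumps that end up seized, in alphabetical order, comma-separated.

Round 1 — N26 at 130 > 90. N26 seizes.
  N26 sheds 130 L/s to N13, N21: 65 each.
    N13: 90+65 = 155 > 140
    N21: 110+65 = 175 > 130
Round 2 — N13, N21 seize.
  N13 sheds 155 L/s to N1, N22, N29, N7, N8: 31 each.
    N1: 30+31 = 61 ≤ 70
    N22: 10+31 = 41 ≤ 60
    N29: 100+31 = 131 > 120
    N7: 10+31 = 41 ≤ 90
    N8: 120+31 = 151 > 140
  N21 sheds 175 L/s to N22, N6: 87 each (1 lost).
    N22: 41+87 = 128 > 60
    N6: 30+87 = 117 > 80
Round 3 — N22, N29, N6, N8 seize.
  N22 sheds 128 L/s to N7: 128 each.
    N7: 41+128 = 169 > 90
  N29 sheds 131 L/s to N1, N7: 65 each (1 lost).
    N1: 61+65 = 126 > 70
    N7: 169+65 = 234 > 90
  N6 sheds 117 L/s to N1, N7: 58 each (1 lost).
    N1: 126+58 = 184 > 70
    N7: 234+58 = 292 > 90
  N8 sheds 151 L/s to N1, N7: 75 each (1 lost).
    N1: 184+75 = 259 > 70
    N7: 292+75 = 367 > 90
Round 4 — N1, N7 seize.
  N1 sheds 259 L/s: no online neighbours, lost.
  N7 sheds 367 L/s: no online neighbours, lost.
No further seizures.

N1, N13, N21, N22, N26, N29, N6, N7, N8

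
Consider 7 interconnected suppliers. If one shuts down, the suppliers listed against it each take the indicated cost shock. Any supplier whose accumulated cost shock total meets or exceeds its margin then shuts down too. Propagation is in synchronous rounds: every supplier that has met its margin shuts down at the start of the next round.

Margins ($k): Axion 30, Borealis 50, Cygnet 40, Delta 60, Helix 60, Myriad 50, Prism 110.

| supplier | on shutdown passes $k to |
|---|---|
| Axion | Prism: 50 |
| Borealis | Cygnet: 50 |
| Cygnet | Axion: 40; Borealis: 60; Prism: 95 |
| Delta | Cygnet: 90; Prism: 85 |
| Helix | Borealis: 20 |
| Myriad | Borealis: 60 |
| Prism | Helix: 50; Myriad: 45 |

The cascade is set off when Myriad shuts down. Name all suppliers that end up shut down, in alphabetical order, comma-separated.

Round 1 — Myriad shuts down (initial).
  Borealis: +60 → 60 ≥ 50
Round 2 — Borealis shuts down.
  Cygnet: +50 → 50 ≥ 40
Round 3 — Cygnet shuts down.
  Axion: +40 → 40 ≥ 30
  Prism: +95 → 95 < 110
Round 4 — Axion shuts down.
  Prism: +50 → 145 ≥ 110
Round 5 — Prism shuts down.
  Helix: +50 → 50 < 60
No further shutdowns.

Axion, Borealis, Cygnet, Myriad, Prism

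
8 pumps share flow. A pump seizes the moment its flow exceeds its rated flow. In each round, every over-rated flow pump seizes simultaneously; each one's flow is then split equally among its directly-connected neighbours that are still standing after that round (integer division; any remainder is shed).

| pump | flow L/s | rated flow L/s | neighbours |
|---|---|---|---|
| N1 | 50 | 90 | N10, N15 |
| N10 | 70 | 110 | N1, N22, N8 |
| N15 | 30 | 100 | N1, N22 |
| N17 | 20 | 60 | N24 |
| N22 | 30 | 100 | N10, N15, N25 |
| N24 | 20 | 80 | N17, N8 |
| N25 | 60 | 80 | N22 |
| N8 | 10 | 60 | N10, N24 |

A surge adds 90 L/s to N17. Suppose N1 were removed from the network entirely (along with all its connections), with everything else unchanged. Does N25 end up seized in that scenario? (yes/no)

yes

With N1 removed:
Round 1 — N17 at 110 > 60. N17 seizes.
  N17 sheds 110 L/s to N24: 110 each.
    N24: 20+110 = 130 > 80
Round 2 — N24 seizes.
  N24 sheds 130 L/s to N8: 130 each.
    N8: 10+130 = 140 > 60
Round 3 — N8 seizes.
  N8 sheds 140 L/s to N10: 140 each.
    N10: 70+140 = 210 > 110
Round 4 — N10 seizes.
  N10 sheds 210 L/s to N22: 210 each.
    N22: 30+210 = 240 > 100
Round 5 — N22 seizes.
  N22 sheds 240 L/s to N15, N25: 120 each.
    N15: 30+120 = 150 > 100
    N25: 60+120 = 180 > 80
Round 6 — N15, N25 seize.
  N15 sheds 150 L/s: no online neighbours, lost.
  N25 sheds 180 L/s: no online neighbours, lost.
No further seizures.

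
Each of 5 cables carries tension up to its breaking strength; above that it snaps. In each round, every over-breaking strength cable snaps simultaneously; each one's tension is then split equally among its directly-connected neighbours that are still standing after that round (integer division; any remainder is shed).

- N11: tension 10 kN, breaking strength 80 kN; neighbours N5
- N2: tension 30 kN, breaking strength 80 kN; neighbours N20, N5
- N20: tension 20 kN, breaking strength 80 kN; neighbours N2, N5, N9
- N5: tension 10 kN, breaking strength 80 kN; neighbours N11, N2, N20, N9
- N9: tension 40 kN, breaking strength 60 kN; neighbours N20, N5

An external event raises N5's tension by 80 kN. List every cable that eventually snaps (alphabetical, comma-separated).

Round 1 — N5 at 90 > 80. N5 snaps.
  N5 sheds 90 kN to N11, N2, N20, N9: 22 each (2 lost).
    N11: 10+22 = 32 ≤ 80
    N2: 30+22 = 52 ≤ 80
    N20: 20+22 = 42 ≤ 80
    N9: 40+22 = 62 > 60
Round 2 — N9 snaps.
  N9 sheds 62 kN to N20: 62 each.
    N20: 42+62 = 104 > 80
Round 3 — N20 snaps.
  N20 sheds 104 kN to N2: 104 each.
    N2: 52+104 = 156 > 80
Round 4 — N2 snaps.
  N2 sheds 156 kN: no online neighbours, lost.
No further breaks.

N2, N20, N5, N9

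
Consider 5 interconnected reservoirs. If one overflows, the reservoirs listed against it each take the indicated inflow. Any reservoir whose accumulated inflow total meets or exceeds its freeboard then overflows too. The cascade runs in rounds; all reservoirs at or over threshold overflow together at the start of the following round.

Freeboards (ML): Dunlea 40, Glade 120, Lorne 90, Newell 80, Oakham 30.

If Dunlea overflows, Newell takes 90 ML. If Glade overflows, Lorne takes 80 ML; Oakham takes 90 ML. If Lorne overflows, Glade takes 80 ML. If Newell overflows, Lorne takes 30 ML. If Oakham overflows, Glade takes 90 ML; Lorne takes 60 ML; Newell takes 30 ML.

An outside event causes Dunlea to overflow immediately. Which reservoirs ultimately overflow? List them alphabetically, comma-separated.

Round 1 — Dunlea overflows (initial).
  Newell: +90 → 90 ≥ 80
Round 2 — Newell overflows.
  Lorne: +30 → 30 < 90
No further overflows.

Dunlea, Newell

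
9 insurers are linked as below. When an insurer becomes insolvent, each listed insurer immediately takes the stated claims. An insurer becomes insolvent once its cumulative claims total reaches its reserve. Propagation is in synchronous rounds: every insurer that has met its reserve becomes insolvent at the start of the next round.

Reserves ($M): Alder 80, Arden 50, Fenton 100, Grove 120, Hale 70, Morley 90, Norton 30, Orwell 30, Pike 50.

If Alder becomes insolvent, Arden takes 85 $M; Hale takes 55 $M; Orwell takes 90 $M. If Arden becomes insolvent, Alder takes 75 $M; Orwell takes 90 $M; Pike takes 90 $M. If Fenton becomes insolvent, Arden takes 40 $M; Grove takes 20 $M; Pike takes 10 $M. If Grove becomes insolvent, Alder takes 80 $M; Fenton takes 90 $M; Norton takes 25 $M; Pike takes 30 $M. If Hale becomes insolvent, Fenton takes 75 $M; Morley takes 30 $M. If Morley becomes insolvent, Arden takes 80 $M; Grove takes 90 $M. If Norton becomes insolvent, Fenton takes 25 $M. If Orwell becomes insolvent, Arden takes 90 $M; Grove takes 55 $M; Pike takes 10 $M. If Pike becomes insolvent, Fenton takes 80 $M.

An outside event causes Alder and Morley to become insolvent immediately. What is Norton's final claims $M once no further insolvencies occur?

Round 1 — Alder, Morley become insolvent (initial).
  Arden: +85+80 → 165 ≥ 50
  Grove: +90 → 90 < 120
  Hale: +55 → 55 < 70
  Orwell: +90 → 90 ≥ 30
Round 2 — Arden, Orwell become insolvent.
  Grove: +55 → 145 ≥ 120
  Pike: +90+10 → 100 ≥ 50
Round 3 — Grove, Pike become insolvent.
  Fenton: +90+80 → 170 ≥ 100
  Norton: +25 → 25 < 30
Round 4 — Fenton becomes insolvent.
No further insolvencies.

25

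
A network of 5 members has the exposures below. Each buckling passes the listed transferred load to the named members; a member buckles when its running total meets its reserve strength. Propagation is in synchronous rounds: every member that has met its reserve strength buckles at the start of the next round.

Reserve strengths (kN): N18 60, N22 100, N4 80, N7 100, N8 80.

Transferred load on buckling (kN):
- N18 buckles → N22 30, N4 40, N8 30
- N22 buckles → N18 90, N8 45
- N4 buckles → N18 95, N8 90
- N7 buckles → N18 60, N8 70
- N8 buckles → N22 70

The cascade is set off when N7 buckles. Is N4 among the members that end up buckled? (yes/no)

Round 1 — N7 buckles (initial).
  N18: +60 → 60 ≥ 60
  N8: +70 → 70 < 80
Round 2 — N18 buckles.
  N22: +30 → 30 < 100
  N4: +40 → 40 < 80
  N8: +30 → 100 ≥ 80
Round 3 — N8 buckles.
  N22: +70 → 100 ≥ 100
Round 4 — N22 buckles.
No further bucklings.

no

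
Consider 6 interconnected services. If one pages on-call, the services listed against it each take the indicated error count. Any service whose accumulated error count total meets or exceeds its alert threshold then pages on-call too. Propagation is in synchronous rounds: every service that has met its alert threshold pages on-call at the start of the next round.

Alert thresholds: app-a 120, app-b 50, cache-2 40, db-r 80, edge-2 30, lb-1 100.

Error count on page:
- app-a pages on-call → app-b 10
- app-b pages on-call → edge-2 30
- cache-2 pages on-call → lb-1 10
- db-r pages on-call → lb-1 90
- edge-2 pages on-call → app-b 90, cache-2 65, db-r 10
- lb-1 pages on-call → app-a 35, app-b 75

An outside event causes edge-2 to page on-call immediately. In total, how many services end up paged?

Round 1 — edge-2 pages on-call (initial).
  app-b: +90 → 90 ≥ 50
  cache-2: +65 → 65 ≥ 40
  db-r: +10 → 10 < 80
Round 2 — app-b, cache-2 page on-call.
  lb-1: +10 → 10 < 100
No further pages.

3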